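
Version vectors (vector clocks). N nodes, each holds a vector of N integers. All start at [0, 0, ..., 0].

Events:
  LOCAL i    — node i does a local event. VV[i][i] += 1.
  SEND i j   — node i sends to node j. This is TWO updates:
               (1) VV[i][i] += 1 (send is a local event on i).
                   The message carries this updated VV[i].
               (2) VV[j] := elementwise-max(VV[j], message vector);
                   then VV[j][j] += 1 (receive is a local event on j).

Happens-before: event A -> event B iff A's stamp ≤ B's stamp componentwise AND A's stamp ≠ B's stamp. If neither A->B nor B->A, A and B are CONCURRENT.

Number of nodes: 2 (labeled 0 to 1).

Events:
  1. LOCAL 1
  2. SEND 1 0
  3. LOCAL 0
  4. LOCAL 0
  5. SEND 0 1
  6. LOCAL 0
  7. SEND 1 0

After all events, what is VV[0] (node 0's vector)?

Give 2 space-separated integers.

Answer: 6 4

Derivation:
Initial: VV[0]=[0, 0]
Initial: VV[1]=[0, 0]
Event 1: LOCAL 1: VV[1][1]++ -> VV[1]=[0, 1]
Event 2: SEND 1->0: VV[1][1]++ -> VV[1]=[0, 2], msg_vec=[0, 2]; VV[0]=max(VV[0],msg_vec) then VV[0][0]++ -> VV[0]=[1, 2]
Event 3: LOCAL 0: VV[0][0]++ -> VV[0]=[2, 2]
Event 4: LOCAL 0: VV[0][0]++ -> VV[0]=[3, 2]
Event 5: SEND 0->1: VV[0][0]++ -> VV[0]=[4, 2], msg_vec=[4, 2]; VV[1]=max(VV[1],msg_vec) then VV[1][1]++ -> VV[1]=[4, 3]
Event 6: LOCAL 0: VV[0][0]++ -> VV[0]=[5, 2]
Event 7: SEND 1->0: VV[1][1]++ -> VV[1]=[4, 4], msg_vec=[4, 4]; VV[0]=max(VV[0],msg_vec) then VV[0][0]++ -> VV[0]=[6, 4]
Final vectors: VV[0]=[6, 4]; VV[1]=[4, 4]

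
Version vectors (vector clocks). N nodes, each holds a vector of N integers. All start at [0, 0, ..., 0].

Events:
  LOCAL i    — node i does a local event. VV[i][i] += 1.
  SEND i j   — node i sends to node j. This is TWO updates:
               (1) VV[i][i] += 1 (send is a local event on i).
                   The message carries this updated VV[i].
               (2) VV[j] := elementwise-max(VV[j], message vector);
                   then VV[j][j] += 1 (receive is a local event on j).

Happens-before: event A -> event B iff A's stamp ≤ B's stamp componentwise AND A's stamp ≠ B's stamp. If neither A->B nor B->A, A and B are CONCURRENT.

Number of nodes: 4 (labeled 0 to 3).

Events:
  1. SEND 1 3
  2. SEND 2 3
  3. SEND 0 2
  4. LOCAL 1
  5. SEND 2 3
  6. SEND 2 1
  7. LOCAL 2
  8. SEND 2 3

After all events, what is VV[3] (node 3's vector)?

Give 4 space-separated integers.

Answer: 1 1 6 4

Derivation:
Initial: VV[0]=[0, 0, 0, 0]
Initial: VV[1]=[0, 0, 0, 0]
Initial: VV[2]=[0, 0, 0, 0]
Initial: VV[3]=[0, 0, 0, 0]
Event 1: SEND 1->3: VV[1][1]++ -> VV[1]=[0, 1, 0, 0], msg_vec=[0, 1, 0, 0]; VV[3]=max(VV[3],msg_vec) then VV[3][3]++ -> VV[3]=[0, 1, 0, 1]
Event 2: SEND 2->3: VV[2][2]++ -> VV[2]=[0, 0, 1, 0], msg_vec=[0, 0, 1, 0]; VV[3]=max(VV[3],msg_vec) then VV[3][3]++ -> VV[3]=[0, 1, 1, 2]
Event 3: SEND 0->2: VV[0][0]++ -> VV[0]=[1, 0, 0, 0], msg_vec=[1, 0, 0, 0]; VV[2]=max(VV[2],msg_vec) then VV[2][2]++ -> VV[2]=[1, 0, 2, 0]
Event 4: LOCAL 1: VV[1][1]++ -> VV[1]=[0, 2, 0, 0]
Event 5: SEND 2->3: VV[2][2]++ -> VV[2]=[1, 0, 3, 0], msg_vec=[1, 0, 3, 0]; VV[3]=max(VV[3],msg_vec) then VV[3][3]++ -> VV[3]=[1, 1, 3, 3]
Event 6: SEND 2->1: VV[2][2]++ -> VV[2]=[1, 0, 4, 0], msg_vec=[1, 0, 4, 0]; VV[1]=max(VV[1],msg_vec) then VV[1][1]++ -> VV[1]=[1, 3, 4, 0]
Event 7: LOCAL 2: VV[2][2]++ -> VV[2]=[1, 0, 5, 0]
Event 8: SEND 2->3: VV[2][2]++ -> VV[2]=[1, 0, 6, 0], msg_vec=[1, 0, 6, 0]; VV[3]=max(VV[3],msg_vec) then VV[3][3]++ -> VV[3]=[1, 1, 6, 4]
Final vectors: VV[0]=[1, 0, 0, 0]; VV[1]=[1, 3, 4, 0]; VV[2]=[1, 0, 6, 0]; VV[3]=[1, 1, 6, 4]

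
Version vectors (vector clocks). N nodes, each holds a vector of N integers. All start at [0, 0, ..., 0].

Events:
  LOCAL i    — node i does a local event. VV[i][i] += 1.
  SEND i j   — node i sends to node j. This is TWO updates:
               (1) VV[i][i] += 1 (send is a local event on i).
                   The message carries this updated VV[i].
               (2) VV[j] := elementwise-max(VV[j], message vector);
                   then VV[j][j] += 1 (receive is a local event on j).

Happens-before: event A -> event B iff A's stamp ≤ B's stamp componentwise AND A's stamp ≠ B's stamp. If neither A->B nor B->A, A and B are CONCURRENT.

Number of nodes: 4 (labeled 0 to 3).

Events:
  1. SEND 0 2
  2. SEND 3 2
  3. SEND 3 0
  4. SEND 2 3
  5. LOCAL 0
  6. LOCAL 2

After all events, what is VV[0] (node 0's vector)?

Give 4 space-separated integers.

Initial: VV[0]=[0, 0, 0, 0]
Initial: VV[1]=[0, 0, 0, 0]
Initial: VV[2]=[0, 0, 0, 0]
Initial: VV[3]=[0, 0, 0, 0]
Event 1: SEND 0->2: VV[0][0]++ -> VV[0]=[1, 0, 0, 0], msg_vec=[1, 0, 0, 0]; VV[2]=max(VV[2],msg_vec) then VV[2][2]++ -> VV[2]=[1, 0, 1, 0]
Event 2: SEND 3->2: VV[3][3]++ -> VV[3]=[0, 0, 0, 1], msg_vec=[0, 0, 0, 1]; VV[2]=max(VV[2],msg_vec) then VV[2][2]++ -> VV[2]=[1, 0, 2, 1]
Event 3: SEND 3->0: VV[3][3]++ -> VV[3]=[0, 0, 0, 2], msg_vec=[0, 0, 0, 2]; VV[0]=max(VV[0],msg_vec) then VV[0][0]++ -> VV[0]=[2, 0, 0, 2]
Event 4: SEND 2->3: VV[2][2]++ -> VV[2]=[1, 0, 3, 1], msg_vec=[1, 0, 3, 1]; VV[3]=max(VV[3],msg_vec) then VV[3][3]++ -> VV[3]=[1, 0, 3, 3]
Event 5: LOCAL 0: VV[0][0]++ -> VV[0]=[3, 0, 0, 2]
Event 6: LOCAL 2: VV[2][2]++ -> VV[2]=[1, 0, 4, 1]
Final vectors: VV[0]=[3, 0, 0, 2]; VV[1]=[0, 0, 0, 0]; VV[2]=[1, 0, 4, 1]; VV[3]=[1, 0, 3, 3]

Answer: 3 0 0 2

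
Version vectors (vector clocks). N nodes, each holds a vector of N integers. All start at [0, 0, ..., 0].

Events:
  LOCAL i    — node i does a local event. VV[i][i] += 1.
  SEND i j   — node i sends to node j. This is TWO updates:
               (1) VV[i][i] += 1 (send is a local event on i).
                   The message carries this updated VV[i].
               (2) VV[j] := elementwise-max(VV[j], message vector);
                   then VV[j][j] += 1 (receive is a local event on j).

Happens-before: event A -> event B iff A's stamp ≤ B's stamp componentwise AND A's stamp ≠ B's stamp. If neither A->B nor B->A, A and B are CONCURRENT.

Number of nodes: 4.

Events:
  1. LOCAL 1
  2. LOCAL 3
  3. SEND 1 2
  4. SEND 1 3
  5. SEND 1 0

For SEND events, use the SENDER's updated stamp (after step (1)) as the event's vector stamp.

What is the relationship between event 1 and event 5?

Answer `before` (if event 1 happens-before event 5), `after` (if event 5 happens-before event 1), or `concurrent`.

Answer: before

Derivation:
Initial: VV[0]=[0, 0, 0, 0]
Initial: VV[1]=[0, 0, 0, 0]
Initial: VV[2]=[0, 0, 0, 0]
Initial: VV[3]=[0, 0, 0, 0]
Event 1: LOCAL 1: VV[1][1]++ -> VV[1]=[0, 1, 0, 0]
Event 2: LOCAL 3: VV[3][3]++ -> VV[3]=[0, 0, 0, 1]
Event 3: SEND 1->2: VV[1][1]++ -> VV[1]=[0, 2, 0, 0], msg_vec=[0, 2, 0, 0]; VV[2]=max(VV[2],msg_vec) then VV[2][2]++ -> VV[2]=[0, 2, 1, 0]
Event 4: SEND 1->3: VV[1][1]++ -> VV[1]=[0, 3, 0, 0], msg_vec=[0, 3, 0, 0]; VV[3]=max(VV[3],msg_vec) then VV[3][3]++ -> VV[3]=[0, 3, 0, 2]
Event 5: SEND 1->0: VV[1][1]++ -> VV[1]=[0, 4, 0, 0], msg_vec=[0, 4, 0, 0]; VV[0]=max(VV[0],msg_vec) then VV[0][0]++ -> VV[0]=[1, 4, 0, 0]
Event 1 stamp: [0, 1, 0, 0]
Event 5 stamp: [0, 4, 0, 0]
[0, 1, 0, 0] <= [0, 4, 0, 0]? True
[0, 4, 0, 0] <= [0, 1, 0, 0]? False
Relation: before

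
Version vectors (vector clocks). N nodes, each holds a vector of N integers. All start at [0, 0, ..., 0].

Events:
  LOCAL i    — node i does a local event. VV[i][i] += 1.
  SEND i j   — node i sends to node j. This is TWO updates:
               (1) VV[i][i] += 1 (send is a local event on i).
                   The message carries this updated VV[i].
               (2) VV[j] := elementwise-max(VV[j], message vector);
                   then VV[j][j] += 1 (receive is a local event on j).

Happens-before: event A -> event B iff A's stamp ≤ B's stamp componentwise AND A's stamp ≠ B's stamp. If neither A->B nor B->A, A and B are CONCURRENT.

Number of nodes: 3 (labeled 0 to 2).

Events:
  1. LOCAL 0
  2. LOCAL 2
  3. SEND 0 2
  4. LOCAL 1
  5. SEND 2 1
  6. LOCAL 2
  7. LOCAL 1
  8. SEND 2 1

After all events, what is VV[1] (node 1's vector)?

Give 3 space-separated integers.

Initial: VV[0]=[0, 0, 0]
Initial: VV[1]=[0, 0, 0]
Initial: VV[2]=[0, 0, 0]
Event 1: LOCAL 0: VV[0][0]++ -> VV[0]=[1, 0, 0]
Event 2: LOCAL 2: VV[2][2]++ -> VV[2]=[0, 0, 1]
Event 3: SEND 0->2: VV[0][0]++ -> VV[0]=[2, 0, 0], msg_vec=[2, 0, 0]; VV[2]=max(VV[2],msg_vec) then VV[2][2]++ -> VV[2]=[2, 0, 2]
Event 4: LOCAL 1: VV[1][1]++ -> VV[1]=[0, 1, 0]
Event 5: SEND 2->1: VV[2][2]++ -> VV[2]=[2, 0, 3], msg_vec=[2, 0, 3]; VV[1]=max(VV[1],msg_vec) then VV[1][1]++ -> VV[1]=[2, 2, 3]
Event 6: LOCAL 2: VV[2][2]++ -> VV[2]=[2, 0, 4]
Event 7: LOCAL 1: VV[1][1]++ -> VV[1]=[2, 3, 3]
Event 8: SEND 2->1: VV[2][2]++ -> VV[2]=[2, 0, 5], msg_vec=[2, 0, 5]; VV[1]=max(VV[1],msg_vec) then VV[1][1]++ -> VV[1]=[2, 4, 5]
Final vectors: VV[0]=[2, 0, 0]; VV[1]=[2, 4, 5]; VV[2]=[2, 0, 5]

Answer: 2 4 5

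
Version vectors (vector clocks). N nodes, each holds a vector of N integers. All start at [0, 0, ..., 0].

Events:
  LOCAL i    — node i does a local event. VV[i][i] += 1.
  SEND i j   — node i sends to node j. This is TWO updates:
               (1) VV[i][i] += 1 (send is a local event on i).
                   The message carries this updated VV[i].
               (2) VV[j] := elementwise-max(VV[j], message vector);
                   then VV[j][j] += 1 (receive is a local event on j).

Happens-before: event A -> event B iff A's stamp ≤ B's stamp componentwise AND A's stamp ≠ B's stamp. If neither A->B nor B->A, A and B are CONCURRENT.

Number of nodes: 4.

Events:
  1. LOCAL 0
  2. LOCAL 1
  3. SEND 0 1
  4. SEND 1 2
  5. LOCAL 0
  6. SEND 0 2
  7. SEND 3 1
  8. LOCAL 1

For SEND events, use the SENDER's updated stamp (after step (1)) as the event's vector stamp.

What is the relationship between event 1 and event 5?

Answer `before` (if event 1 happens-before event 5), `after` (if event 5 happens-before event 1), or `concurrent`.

Initial: VV[0]=[0, 0, 0, 0]
Initial: VV[1]=[0, 0, 0, 0]
Initial: VV[2]=[0, 0, 0, 0]
Initial: VV[3]=[0, 0, 0, 0]
Event 1: LOCAL 0: VV[0][0]++ -> VV[0]=[1, 0, 0, 0]
Event 2: LOCAL 1: VV[1][1]++ -> VV[1]=[0, 1, 0, 0]
Event 3: SEND 0->1: VV[0][0]++ -> VV[0]=[2, 0, 0, 0], msg_vec=[2, 0, 0, 0]; VV[1]=max(VV[1],msg_vec) then VV[1][1]++ -> VV[1]=[2, 2, 0, 0]
Event 4: SEND 1->2: VV[1][1]++ -> VV[1]=[2, 3, 0, 0], msg_vec=[2, 3, 0, 0]; VV[2]=max(VV[2],msg_vec) then VV[2][2]++ -> VV[2]=[2, 3, 1, 0]
Event 5: LOCAL 0: VV[0][0]++ -> VV[0]=[3, 0, 0, 0]
Event 6: SEND 0->2: VV[0][0]++ -> VV[0]=[4, 0, 0, 0], msg_vec=[4, 0, 0, 0]; VV[2]=max(VV[2],msg_vec) then VV[2][2]++ -> VV[2]=[4, 3, 2, 0]
Event 7: SEND 3->1: VV[3][3]++ -> VV[3]=[0, 0, 0, 1], msg_vec=[0, 0, 0, 1]; VV[1]=max(VV[1],msg_vec) then VV[1][1]++ -> VV[1]=[2, 4, 0, 1]
Event 8: LOCAL 1: VV[1][1]++ -> VV[1]=[2, 5, 0, 1]
Event 1 stamp: [1, 0, 0, 0]
Event 5 stamp: [3, 0, 0, 0]
[1, 0, 0, 0] <= [3, 0, 0, 0]? True
[3, 0, 0, 0] <= [1, 0, 0, 0]? False
Relation: before

Answer: before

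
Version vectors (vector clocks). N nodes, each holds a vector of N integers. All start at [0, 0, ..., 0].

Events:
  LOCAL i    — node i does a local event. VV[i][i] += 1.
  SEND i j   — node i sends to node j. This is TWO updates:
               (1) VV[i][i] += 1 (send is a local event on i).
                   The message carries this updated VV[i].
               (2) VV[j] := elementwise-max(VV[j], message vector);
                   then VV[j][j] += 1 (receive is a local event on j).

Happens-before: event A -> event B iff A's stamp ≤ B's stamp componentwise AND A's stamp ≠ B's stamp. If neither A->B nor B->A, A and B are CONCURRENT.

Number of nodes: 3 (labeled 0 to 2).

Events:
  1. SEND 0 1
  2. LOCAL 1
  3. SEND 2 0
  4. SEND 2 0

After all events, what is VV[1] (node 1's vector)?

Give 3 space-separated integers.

Initial: VV[0]=[0, 0, 0]
Initial: VV[1]=[0, 0, 0]
Initial: VV[2]=[0, 0, 0]
Event 1: SEND 0->1: VV[0][0]++ -> VV[0]=[1, 0, 0], msg_vec=[1, 0, 0]; VV[1]=max(VV[1],msg_vec) then VV[1][1]++ -> VV[1]=[1, 1, 0]
Event 2: LOCAL 1: VV[1][1]++ -> VV[1]=[1, 2, 0]
Event 3: SEND 2->0: VV[2][2]++ -> VV[2]=[0, 0, 1], msg_vec=[0, 0, 1]; VV[0]=max(VV[0],msg_vec) then VV[0][0]++ -> VV[0]=[2, 0, 1]
Event 4: SEND 2->0: VV[2][2]++ -> VV[2]=[0, 0, 2], msg_vec=[0, 0, 2]; VV[0]=max(VV[0],msg_vec) then VV[0][0]++ -> VV[0]=[3, 0, 2]
Final vectors: VV[0]=[3, 0, 2]; VV[1]=[1, 2, 0]; VV[2]=[0, 0, 2]

Answer: 1 2 0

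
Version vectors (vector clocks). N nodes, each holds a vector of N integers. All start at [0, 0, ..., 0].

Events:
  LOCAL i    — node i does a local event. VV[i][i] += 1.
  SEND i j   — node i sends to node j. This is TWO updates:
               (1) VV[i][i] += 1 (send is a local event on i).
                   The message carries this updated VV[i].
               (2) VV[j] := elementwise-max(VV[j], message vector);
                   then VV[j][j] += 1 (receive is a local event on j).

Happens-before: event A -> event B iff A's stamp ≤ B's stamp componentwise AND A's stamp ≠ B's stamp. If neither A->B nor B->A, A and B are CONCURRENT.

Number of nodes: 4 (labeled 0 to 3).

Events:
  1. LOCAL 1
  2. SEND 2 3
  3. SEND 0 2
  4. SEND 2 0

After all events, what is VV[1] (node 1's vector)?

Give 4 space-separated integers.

Initial: VV[0]=[0, 0, 0, 0]
Initial: VV[1]=[0, 0, 0, 0]
Initial: VV[2]=[0, 0, 0, 0]
Initial: VV[3]=[0, 0, 0, 0]
Event 1: LOCAL 1: VV[1][1]++ -> VV[1]=[0, 1, 0, 0]
Event 2: SEND 2->3: VV[2][2]++ -> VV[2]=[0, 0, 1, 0], msg_vec=[0, 0, 1, 0]; VV[3]=max(VV[3],msg_vec) then VV[3][3]++ -> VV[3]=[0, 0, 1, 1]
Event 3: SEND 0->2: VV[0][0]++ -> VV[0]=[1, 0, 0, 0], msg_vec=[1, 0, 0, 0]; VV[2]=max(VV[2],msg_vec) then VV[2][2]++ -> VV[2]=[1, 0, 2, 0]
Event 4: SEND 2->0: VV[2][2]++ -> VV[2]=[1, 0, 3, 0], msg_vec=[1, 0, 3, 0]; VV[0]=max(VV[0],msg_vec) then VV[0][0]++ -> VV[0]=[2, 0, 3, 0]
Final vectors: VV[0]=[2, 0, 3, 0]; VV[1]=[0, 1, 0, 0]; VV[2]=[1, 0, 3, 0]; VV[3]=[0, 0, 1, 1]

Answer: 0 1 0 0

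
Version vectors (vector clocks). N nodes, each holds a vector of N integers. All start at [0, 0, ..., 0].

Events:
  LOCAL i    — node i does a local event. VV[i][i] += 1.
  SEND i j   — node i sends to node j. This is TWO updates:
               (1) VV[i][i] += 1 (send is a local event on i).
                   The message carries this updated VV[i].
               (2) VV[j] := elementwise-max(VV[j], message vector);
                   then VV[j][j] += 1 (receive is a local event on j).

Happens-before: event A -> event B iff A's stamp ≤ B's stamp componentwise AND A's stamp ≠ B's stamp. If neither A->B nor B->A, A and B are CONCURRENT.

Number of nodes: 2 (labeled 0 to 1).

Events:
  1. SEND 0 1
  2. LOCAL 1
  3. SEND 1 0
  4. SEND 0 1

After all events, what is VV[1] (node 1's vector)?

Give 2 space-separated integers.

Initial: VV[0]=[0, 0]
Initial: VV[1]=[0, 0]
Event 1: SEND 0->1: VV[0][0]++ -> VV[0]=[1, 0], msg_vec=[1, 0]; VV[1]=max(VV[1],msg_vec) then VV[1][1]++ -> VV[1]=[1, 1]
Event 2: LOCAL 1: VV[1][1]++ -> VV[1]=[1, 2]
Event 3: SEND 1->0: VV[1][1]++ -> VV[1]=[1, 3], msg_vec=[1, 3]; VV[0]=max(VV[0],msg_vec) then VV[0][0]++ -> VV[0]=[2, 3]
Event 4: SEND 0->1: VV[0][0]++ -> VV[0]=[3, 3], msg_vec=[3, 3]; VV[1]=max(VV[1],msg_vec) then VV[1][1]++ -> VV[1]=[3, 4]
Final vectors: VV[0]=[3, 3]; VV[1]=[3, 4]

Answer: 3 4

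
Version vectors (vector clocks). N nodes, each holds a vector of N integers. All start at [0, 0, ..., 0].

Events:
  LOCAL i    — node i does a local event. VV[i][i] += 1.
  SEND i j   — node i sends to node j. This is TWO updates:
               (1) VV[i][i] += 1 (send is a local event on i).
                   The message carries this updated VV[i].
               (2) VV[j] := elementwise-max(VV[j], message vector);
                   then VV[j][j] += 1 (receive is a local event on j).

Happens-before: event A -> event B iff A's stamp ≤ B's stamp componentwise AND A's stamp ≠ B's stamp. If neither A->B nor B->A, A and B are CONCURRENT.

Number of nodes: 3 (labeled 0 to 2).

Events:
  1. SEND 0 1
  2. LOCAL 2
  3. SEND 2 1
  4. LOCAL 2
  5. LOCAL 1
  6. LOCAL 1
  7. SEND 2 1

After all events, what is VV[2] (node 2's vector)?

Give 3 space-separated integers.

Initial: VV[0]=[0, 0, 0]
Initial: VV[1]=[0, 0, 0]
Initial: VV[2]=[0, 0, 0]
Event 1: SEND 0->1: VV[0][0]++ -> VV[0]=[1, 0, 0], msg_vec=[1, 0, 0]; VV[1]=max(VV[1],msg_vec) then VV[1][1]++ -> VV[1]=[1, 1, 0]
Event 2: LOCAL 2: VV[2][2]++ -> VV[2]=[0, 0, 1]
Event 3: SEND 2->1: VV[2][2]++ -> VV[2]=[0, 0, 2], msg_vec=[0, 0, 2]; VV[1]=max(VV[1],msg_vec) then VV[1][1]++ -> VV[1]=[1, 2, 2]
Event 4: LOCAL 2: VV[2][2]++ -> VV[2]=[0, 0, 3]
Event 5: LOCAL 1: VV[1][1]++ -> VV[1]=[1, 3, 2]
Event 6: LOCAL 1: VV[1][1]++ -> VV[1]=[1, 4, 2]
Event 7: SEND 2->1: VV[2][2]++ -> VV[2]=[0, 0, 4], msg_vec=[0, 0, 4]; VV[1]=max(VV[1],msg_vec) then VV[1][1]++ -> VV[1]=[1, 5, 4]
Final vectors: VV[0]=[1, 0, 0]; VV[1]=[1, 5, 4]; VV[2]=[0, 0, 4]

Answer: 0 0 4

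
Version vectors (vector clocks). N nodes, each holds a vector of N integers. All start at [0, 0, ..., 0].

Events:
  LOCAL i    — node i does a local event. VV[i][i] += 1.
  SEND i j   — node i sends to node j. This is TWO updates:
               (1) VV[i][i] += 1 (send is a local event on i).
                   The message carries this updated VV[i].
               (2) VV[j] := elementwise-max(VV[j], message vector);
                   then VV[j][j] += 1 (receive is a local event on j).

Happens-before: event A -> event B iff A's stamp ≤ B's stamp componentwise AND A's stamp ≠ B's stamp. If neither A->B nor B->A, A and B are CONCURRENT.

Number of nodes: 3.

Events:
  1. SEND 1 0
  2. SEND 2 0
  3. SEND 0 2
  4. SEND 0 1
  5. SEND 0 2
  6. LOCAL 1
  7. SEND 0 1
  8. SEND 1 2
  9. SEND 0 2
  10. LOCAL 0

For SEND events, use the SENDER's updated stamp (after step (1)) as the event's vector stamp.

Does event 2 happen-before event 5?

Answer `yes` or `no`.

Answer: yes

Derivation:
Initial: VV[0]=[0, 0, 0]
Initial: VV[1]=[0, 0, 0]
Initial: VV[2]=[0, 0, 0]
Event 1: SEND 1->0: VV[1][1]++ -> VV[1]=[0, 1, 0], msg_vec=[0, 1, 0]; VV[0]=max(VV[0],msg_vec) then VV[0][0]++ -> VV[0]=[1, 1, 0]
Event 2: SEND 2->0: VV[2][2]++ -> VV[2]=[0, 0, 1], msg_vec=[0, 0, 1]; VV[0]=max(VV[0],msg_vec) then VV[0][0]++ -> VV[0]=[2, 1, 1]
Event 3: SEND 0->2: VV[0][0]++ -> VV[0]=[3, 1, 1], msg_vec=[3, 1, 1]; VV[2]=max(VV[2],msg_vec) then VV[2][2]++ -> VV[2]=[3, 1, 2]
Event 4: SEND 0->1: VV[0][0]++ -> VV[0]=[4, 1, 1], msg_vec=[4, 1, 1]; VV[1]=max(VV[1],msg_vec) then VV[1][1]++ -> VV[1]=[4, 2, 1]
Event 5: SEND 0->2: VV[0][0]++ -> VV[0]=[5, 1, 1], msg_vec=[5, 1, 1]; VV[2]=max(VV[2],msg_vec) then VV[2][2]++ -> VV[2]=[5, 1, 3]
Event 6: LOCAL 1: VV[1][1]++ -> VV[1]=[4, 3, 1]
Event 7: SEND 0->1: VV[0][0]++ -> VV[0]=[6, 1, 1], msg_vec=[6, 1, 1]; VV[1]=max(VV[1],msg_vec) then VV[1][1]++ -> VV[1]=[6, 4, 1]
Event 8: SEND 1->2: VV[1][1]++ -> VV[1]=[6, 5, 1], msg_vec=[6, 5, 1]; VV[2]=max(VV[2],msg_vec) then VV[2][2]++ -> VV[2]=[6, 5, 4]
Event 9: SEND 0->2: VV[0][0]++ -> VV[0]=[7, 1, 1], msg_vec=[7, 1, 1]; VV[2]=max(VV[2],msg_vec) then VV[2][2]++ -> VV[2]=[7, 5, 5]
Event 10: LOCAL 0: VV[0][0]++ -> VV[0]=[8, 1, 1]
Event 2 stamp: [0, 0, 1]
Event 5 stamp: [5, 1, 1]
[0, 0, 1] <= [5, 1, 1]? True. Equal? False. Happens-before: True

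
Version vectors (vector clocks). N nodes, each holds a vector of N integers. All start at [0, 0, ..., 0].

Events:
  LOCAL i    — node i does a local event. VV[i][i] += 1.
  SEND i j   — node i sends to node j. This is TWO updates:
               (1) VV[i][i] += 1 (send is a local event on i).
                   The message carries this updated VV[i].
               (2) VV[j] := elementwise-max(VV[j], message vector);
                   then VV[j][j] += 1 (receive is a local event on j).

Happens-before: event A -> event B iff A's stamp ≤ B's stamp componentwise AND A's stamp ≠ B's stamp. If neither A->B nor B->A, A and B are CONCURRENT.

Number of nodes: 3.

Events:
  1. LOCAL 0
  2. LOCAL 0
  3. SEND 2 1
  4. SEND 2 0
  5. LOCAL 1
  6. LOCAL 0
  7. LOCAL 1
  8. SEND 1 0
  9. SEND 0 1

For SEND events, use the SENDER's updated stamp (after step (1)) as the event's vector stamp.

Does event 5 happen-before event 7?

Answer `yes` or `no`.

Initial: VV[0]=[0, 0, 0]
Initial: VV[1]=[0, 0, 0]
Initial: VV[2]=[0, 0, 0]
Event 1: LOCAL 0: VV[0][0]++ -> VV[0]=[1, 0, 0]
Event 2: LOCAL 0: VV[0][0]++ -> VV[0]=[2, 0, 0]
Event 3: SEND 2->1: VV[2][2]++ -> VV[2]=[0, 0, 1], msg_vec=[0, 0, 1]; VV[1]=max(VV[1],msg_vec) then VV[1][1]++ -> VV[1]=[0, 1, 1]
Event 4: SEND 2->0: VV[2][2]++ -> VV[2]=[0, 0, 2], msg_vec=[0, 0, 2]; VV[0]=max(VV[0],msg_vec) then VV[0][0]++ -> VV[0]=[3, 0, 2]
Event 5: LOCAL 1: VV[1][1]++ -> VV[1]=[0, 2, 1]
Event 6: LOCAL 0: VV[0][0]++ -> VV[0]=[4, 0, 2]
Event 7: LOCAL 1: VV[1][1]++ -> VV[1]=[0, 3, 1]
Event 8: SEND 1->0: VV[1][1]++ -> VV[1]=[0, 4, 1], msg_vec=[0, 4, 1]; VV[0]=max(VV[0],msg_vec) then VV[0][0]++ -> VV[0]=[5, 4, 2]
Event 9: SEND 0->1: VV[0][0]++ -> VV[0]=[6, 4, 2], msg_vec=[6, 4, 2]; VV[1]=max(VV[1],msg_vec) then VV[1][1]++ -> VV[1]=[6, 5, 2]
Event 5 stamp: [0, 2, 1]
Event 7 stamp: [0, 3, 1]
[0, 2, 1] <= [0, 3, 1]? True. Equal? False. Happens-before: True

Answer: yes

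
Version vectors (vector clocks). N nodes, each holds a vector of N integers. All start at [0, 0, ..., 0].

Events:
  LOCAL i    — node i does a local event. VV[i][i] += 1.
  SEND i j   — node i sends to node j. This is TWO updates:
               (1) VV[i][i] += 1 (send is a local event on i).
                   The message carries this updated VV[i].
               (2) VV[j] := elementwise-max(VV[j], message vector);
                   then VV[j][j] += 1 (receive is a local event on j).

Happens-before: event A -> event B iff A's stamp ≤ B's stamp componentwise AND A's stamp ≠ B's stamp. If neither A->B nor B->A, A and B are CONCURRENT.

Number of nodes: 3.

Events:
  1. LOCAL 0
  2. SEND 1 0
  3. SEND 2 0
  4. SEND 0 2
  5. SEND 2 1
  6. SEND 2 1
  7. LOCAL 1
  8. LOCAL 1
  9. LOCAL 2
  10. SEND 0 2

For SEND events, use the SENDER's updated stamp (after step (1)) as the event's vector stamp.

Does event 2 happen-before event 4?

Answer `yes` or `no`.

Answer: yes

Derivation:
Initial: VV[0]=[0, 0, 0]
Initial: VV[1]=[0, 0, 0]
Initial: VV[2]=[0, 0, 0]
Event 1: LOCAL 0: VV[0][0]++ -> VV[0]=[1, 0, 0]
Event 2: SEND 1->0: VV[1][1]++ -> VV[1]=[0, 1, 0], msg_vec=[0, 1, 0]; VV[0]=max(VV[0],msg_vec) then VV[0][0]++ -> VV[0]=[2, 1, 0]
Event 3: SEND 2->0: VV[2][2]++ -> VV[2]=[0, 0, 1], msg_vec=[0, 0, 1]; VV[0]=max(VV[0],msg_vec) then VV[0][0]++ -> VV[0]=[3, 1, 1]
Event 4: SEND 0->2: VV[0][0]++ -> VV[0]=[4, 1, 1], msg_vec=[4, 1, 1]; VV[2]=max(VV[2],msg_vec) then VV[2][2]++ -> VV[2]=[4, 1, 2]
Event 5: SEND 2->1: VV[2][2]++ -> VV[2]=[4, 1, 3], msg_vec=[4, 1, 3]; VV[1]=max(VV[1],msg_vec) then VV[1][1]++ -> VV[1]=[4, 2, 3]
Event 6: SEND 2->1: VV[2][2]++ -> VV[2]=[4, 1, 4], msg_vec=[4, 1, 4]; VV[1]=max(VV[1],msg_vec) then VV[1][1]++ -> VV[1]=[4, 3, 4]
Event 7: LOCAL 1: VV[1][1]++ -> VV[1]=[4, 4, 4]
Event 8: LOCAL 1: VV[1][1]++ -> VV[1]=[4, 5, 4]
Event 9: LOCAL 2: VV[2][2]++ -> VV[2]=[4, 1, 5]
Event 10: SEND 0->2: VV[0][0]++ -> VV[0]=[5, 1, 1], msg_vec=[5, 1, 1]; VV[2]=max(VV[2],msg_vec) then VV[2][2]++ -> VV[2]=[5, 1, 6]
Event 2 stamp: [0, 1, 0]
Event 4 stamp: [4, 1, 1]
[0, 1, 0] <= [4, 1, 1]? True. Equal? False. Happens-before: True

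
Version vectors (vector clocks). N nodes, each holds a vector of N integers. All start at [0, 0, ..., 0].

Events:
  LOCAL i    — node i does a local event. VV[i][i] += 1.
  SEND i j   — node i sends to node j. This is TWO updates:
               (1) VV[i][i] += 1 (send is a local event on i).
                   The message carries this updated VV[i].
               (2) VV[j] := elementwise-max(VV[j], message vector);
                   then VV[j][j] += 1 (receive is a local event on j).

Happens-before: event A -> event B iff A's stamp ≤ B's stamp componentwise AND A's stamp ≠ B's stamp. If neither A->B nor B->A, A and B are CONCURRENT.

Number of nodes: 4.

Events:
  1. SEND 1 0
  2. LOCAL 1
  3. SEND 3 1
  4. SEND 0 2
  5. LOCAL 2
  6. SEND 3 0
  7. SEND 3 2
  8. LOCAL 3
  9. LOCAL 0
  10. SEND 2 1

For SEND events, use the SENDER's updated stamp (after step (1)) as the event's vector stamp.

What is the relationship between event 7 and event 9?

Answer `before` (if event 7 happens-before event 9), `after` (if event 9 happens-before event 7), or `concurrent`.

Answer: concurrent

Derivation:
Initial: VV[0]=[0, 0, 0, 0]
Initial: VV[1]=[0, 0, 0, 0]
Initial: VV[2]=[0, 0, 0, 0]
Initial: VV[3]=[0, 0, 0, 0]
Event 1: SEND 1->0: VV[1][1]++ -> VV[1]=[0, 1, 0, 0], msg_vec=[0, 1, 0, 0]; VV[0]=max(VV[0],msg_vec) then VV[0][0]++ -> VV[0]=[1, 1, 0, 0]
Event 2: LOCAL 1: VV[1][1]++ -> VV[1]=[0, 2, 0, 0]
Event 3: SEND 3->1: VV[3][3]++ -> VV[3]=[0, 0, 0, 1], msg_vec=[0, 0, 0, 1]; VV[1]=max(VV[1],msg_vec) then VV[1][1]++ -> VV[1]=[0, 3, 0, 1]
Event 4: SEND 0->2: VV[0][0]++ -> VV[0]=[2, 1, 0, 0], msg_vec=[2, 1, 0, 0]; VV[2]=max(VV[2],msg_vec) then VV[2][2]++ -> VV[2]=[2, 1, 1, 0]
Event 5: LOCAL 2: VV[2][2]++ -> VV[2]=[2, 1, 2, 0]
Event 6: SEND 3->0: VV[3][3]++ -> VV[3]=[0, 0, 0, 2], msg_vec=[0, 0, 0, 2]; VV[0]=max(VV[0],msg_vec) then VV[0][0]++ -> VV[0]=[3, 1, 0, 2]
Event 7: SEND 3->2: VV[3][3]++ -> VV[3]=[0, 0, 0, 3], msg_vec=[0, 0, 0, 3]; VV[2]=max(VV[2],msg_vec) then VV[2][2]++ -> VV[2]=[2, 1, 3, 3]
Event 8: LOCAL 3: VV[3][3]++ -> VV[3]=[0, 0, 0, 4]
Event 9: LOCAL 0: VV[0][0]++ -> VV[0]=[4, 1, 0, 2]
Event 10: SEND 2->1: VV[2][2]++ -> VV[2]=[2, 1, 4, 3], msg_vec=[2, 1, 4, 3]; VV[1]=max(VV[1],msg_vec) then VV[1][1]++ -> VV[1]=[2, 4, 4, 3]
Event 7 stamp: [0, 0, 0, 3]
Event 9 stamp: [4, 1, 0, 2]
[0, 0, 0, 3] <= [4, 1, 0, 2]? False
[4, 1, 0, 2] <= [0, 0, 0, 3]? False
Relation: concurrent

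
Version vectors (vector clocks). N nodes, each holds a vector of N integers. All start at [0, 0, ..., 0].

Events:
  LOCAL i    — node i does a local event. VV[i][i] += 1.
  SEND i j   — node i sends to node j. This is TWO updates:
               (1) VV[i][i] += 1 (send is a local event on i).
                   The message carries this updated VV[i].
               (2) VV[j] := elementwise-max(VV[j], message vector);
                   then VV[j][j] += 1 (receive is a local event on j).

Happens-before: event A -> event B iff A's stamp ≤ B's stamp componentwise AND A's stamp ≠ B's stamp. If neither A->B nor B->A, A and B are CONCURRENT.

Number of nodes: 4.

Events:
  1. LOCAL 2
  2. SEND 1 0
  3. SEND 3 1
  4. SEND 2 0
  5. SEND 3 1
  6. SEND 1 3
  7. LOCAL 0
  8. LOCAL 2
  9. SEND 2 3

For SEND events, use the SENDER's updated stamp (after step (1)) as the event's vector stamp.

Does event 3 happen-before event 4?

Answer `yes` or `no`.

Answer: no

Derivation:
Initial: VV[0]=[0, 0, 0, 0]
Initial: VV[1]=[0, 0, 0, 0]
Initial: VV[2]=[0, 0, 0, 0]
Initial: VV[3]=[0, 0, 0, 0]
Event 1: LOCAL 2: VV[2][2]++ -> VV[2]=[0, 0, 1, 0]
Event 2: SEND 1->0: VV[1][1]++ -> VV[1]=[0, 1, 0, 0], msg_vec=[0, 1, 0, 0]; VV[0]=max(VV[0],msg_vec) then VV[0][0]++ -> VV[0]=[1, 1, 0, 0]
Event 3: SEND 3->1: VV[3][3]++ -> VV[3]=[0, 0, 0, 1], msg_vec=[0, 0, 0, 1]; VV[1]=max(VV[1],msg_vec) then VV[1][1]++ -> VV[1]=[0, 2, 0, 1]
Event 4: SEND 2->0: VV[2][2]++ -> VV[2]=[0, 0, 2, 0], msg_vec=[0, 0, 2, 0]; VV[0]=max(VV[0],msg_vec) then VV[0][0]++ -> VV[0]=[2, 1, 2, 0]
Event 5: SEND 3->1: VV[3][3]++ -> VV[3]=[0, 0, 0, 2], msg_vec=[0, 0, 0, 2]; VV[1]=max(VV[1],msg_vec) then VV[1][1]++ -> VV[1]=[0, 3, 0, 2]
Event 6: SEND 1->3: VV[1][1]++ -> VV[1]=[0, 4, 0, 2], msg_vec=[0, 4, 0, 2]; VV[3]=max(VV[3],msg_vec) then VV[3][3]++ -> VV[3]=[0, 4, 0, 3]
Event 7: LOCAL 0: VV[0][0]++ -> VV[0]=[3, 1, 2, 0]
Event 8: LOCAL 2: VV[2][2]++ -> VV[2]=[0, 0, 3, 0]
Event 9: SEND 2->3: VV[2][2]++ -> VV[2]=[0, 0, 4, 0], msg_vec=[0, 0, 4, 0]; VV[3]=max(VV[3],msg_vec) then VV[3][3]++ -> VV[3]=[0, 4, 4, 4]
Event 3 stamp: [0, 0, 0, 1]
Event 4 stamp: [0, 0, 2, 0]
[0, 0, 0, 1] <= [0, 0, 2, 0]? False. Equal? False. Happens-before: False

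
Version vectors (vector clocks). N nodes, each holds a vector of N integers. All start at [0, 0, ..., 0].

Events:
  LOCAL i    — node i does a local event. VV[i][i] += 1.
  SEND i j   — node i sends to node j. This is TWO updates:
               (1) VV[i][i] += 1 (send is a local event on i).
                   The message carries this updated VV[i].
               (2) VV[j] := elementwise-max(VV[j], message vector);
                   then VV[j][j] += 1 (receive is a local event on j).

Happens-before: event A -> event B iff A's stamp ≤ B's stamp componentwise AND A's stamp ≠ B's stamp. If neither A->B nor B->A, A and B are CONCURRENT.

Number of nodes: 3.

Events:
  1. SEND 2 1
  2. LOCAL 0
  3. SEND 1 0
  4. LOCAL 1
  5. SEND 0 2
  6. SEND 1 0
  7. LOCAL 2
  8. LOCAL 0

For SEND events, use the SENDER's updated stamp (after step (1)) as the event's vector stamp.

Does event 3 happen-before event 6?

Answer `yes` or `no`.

Initial: VV[0]=[0, 0, 0]
Initial: VV[1]=[0, 0, 0]
Initial: VV[2]=[0, 0, 0]
Event 1: SEND 2->1: VV[2][2]++ -> VV[2]=[0, 0, 1], msg_vec=[0, 0, 1]; VV[1]=max(VV[1],msg_vec) then VV[1][1]++ -> VV[1]=[0, 1, 1]
Event 2: LOCAL 0: VV[0][0]++ -> VV[0]=[1, 0, 0]
Event 3: SEND 1->0: VV[1][1]++ -> VV[1]=[0, 2, 1], msg_vec=[0, 2, 1]; VV[0]=max(VV[0],msg_vec) then VV[0][0]++ -> VV[0]=[2, 2, 1]
Event 4: LOCAL 1: VV[1][1]++ -> VV[1]=[0, 3, 1]
Event 5: SEND 0->2: VV[0][0]++ -> VV[0]=[3, 2, 1], msg_vec=[3, 2, 1]; VV[2]=max(VV[2],msg_vec) then VV[2][2]++ -> VV[2]=[3, 2, 2]
Event 6: SEND 1->0: VV[1][1]++ -> VV[1]=[0, 4, 1], msg_vec=[0, 4, 1]; VV[0]=max(VV[0],msg_vec) then VV[0][0]++ -> VV[0]=[4, 4, 1]
Event 7: LOCAL 2: VV[2][2]++ -> VV[2]=[3, 2, 3]
Event 8: LOCAL 0: VV[0][0]++ -> VV[0]=[5, 4, 1]
Event 3 stamp: [0, 2, 1]
Event 6 stamp: [0, 4, 1]
[0, 2, 1] <= [0, 4, 1]? True. Equal? False. Happens-before: True

Answer: yes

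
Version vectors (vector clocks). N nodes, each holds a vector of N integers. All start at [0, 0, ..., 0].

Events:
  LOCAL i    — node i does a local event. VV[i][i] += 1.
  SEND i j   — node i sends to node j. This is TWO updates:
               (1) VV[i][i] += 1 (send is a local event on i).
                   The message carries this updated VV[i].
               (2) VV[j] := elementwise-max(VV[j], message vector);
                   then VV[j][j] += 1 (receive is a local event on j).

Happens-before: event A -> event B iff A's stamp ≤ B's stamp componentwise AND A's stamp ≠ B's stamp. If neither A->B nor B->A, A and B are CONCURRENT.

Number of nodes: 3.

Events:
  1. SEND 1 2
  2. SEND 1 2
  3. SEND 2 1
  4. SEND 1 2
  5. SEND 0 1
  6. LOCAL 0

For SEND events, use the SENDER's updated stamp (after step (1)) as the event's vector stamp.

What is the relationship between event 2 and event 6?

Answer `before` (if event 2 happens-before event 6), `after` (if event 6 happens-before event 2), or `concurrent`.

Initial: VV[0]=[0, 0, 0]
Initial: VV[1]=[0, 0, 0]
Initial: VV[2]=[0, 0, 0]
Event 1: SEND 1->2: VV[1][1]++ -> VV[1]=[0, 1, 0], msg_vec=[0, 1, 0]; VV[2]=max(VV[2],msg_vec) then VV[2][2]++ -> VV[2]=[0, 1, 1]
Event 2: SEND 1->2: VV[1][1]++ -> VV[1]=[0, 2, 0], msg_vec=[0, 2, 0]; VV[2]=max(VV[2],msg_vec) then VV[2][2]++ -> VV[2]=[0, 2, 2]
Event 3: SEND 2->1: VV[2][2]++ -> VV[2]=[0, 2, 3], msg_vec=[0, 2, 3]; VV[1]=max(VV[1],msg_vec) then VV[1][1]++ -> VV[1]=[0, 3, 3]
Event 4: SEND 1->2: VV[1][1]++ -> VV[1]=[0, 4, 3], msg_vec=[0, 4, 3]; VV[2]=max(VV[2],msg_vec) then VV[2][2]++ -> VV[2]=[0, 4, 4]
Event 5: SEND 0->1: VV[0][0]++ -> VV[0]=[1, 0, 0], msg_vec=[1, 0, 0]; VV[1]=max(VV[1],msg_vec) then VV[1][1]++ -> VV[1]=[1, 5, 3]
Event 6: LOCAL 0: VV[0][0]++ -> VV[0]=[2, 0, 0]
Event 2 stamp: [0, 2, 0]
Event 6 stamp: [2, 0, 0]
[0, 2, 0] <= [2, 0, 0]? False
[2, 0, 0] <= [0, 2, 0]? False
Relation: concurrent

Answer: concurrent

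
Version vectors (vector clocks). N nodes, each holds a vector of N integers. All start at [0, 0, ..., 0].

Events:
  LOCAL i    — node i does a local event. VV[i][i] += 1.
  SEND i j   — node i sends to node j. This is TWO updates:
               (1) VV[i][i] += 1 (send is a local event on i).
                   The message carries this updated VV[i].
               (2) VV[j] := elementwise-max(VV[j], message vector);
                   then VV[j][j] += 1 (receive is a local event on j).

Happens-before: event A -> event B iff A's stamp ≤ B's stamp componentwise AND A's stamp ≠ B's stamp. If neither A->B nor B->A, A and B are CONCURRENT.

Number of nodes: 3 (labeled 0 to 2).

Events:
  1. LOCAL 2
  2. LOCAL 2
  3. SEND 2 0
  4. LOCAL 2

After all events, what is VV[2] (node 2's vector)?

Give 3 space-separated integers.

Answer: 0 0 4

Derivation:
Initial: VV[0]=[0, 0, 0]
Initial: VV[1]=[0, 0, 0]
Initial: VV[2]=[0, 0, 0]
Event 1: LOCAL 2: VV[2][2]++ -> VV[2]=[0, 0, 1]
Event 2: LOCAL 2: VV[2][2]++ -> VV[2]=[0, 0, 2]
Event 3: SEND 2->0: VV[2][2]++ -> VV[2]=[0, 0, 3], msg_vec=[0, 0, 3]; VV[0]=max(VV[0],msg_vec) then VV[0][0]++ -> VV[0]=[1, 0, 3]
Event 4: LOCAL 2: VV[2][2]++ -> VV[2]=[0, 0, 4]
Final vectors: VV[0]=[1, 0, 3]; VV[1]=[0, 0, 0]; VV[2]=[0, 0, 4]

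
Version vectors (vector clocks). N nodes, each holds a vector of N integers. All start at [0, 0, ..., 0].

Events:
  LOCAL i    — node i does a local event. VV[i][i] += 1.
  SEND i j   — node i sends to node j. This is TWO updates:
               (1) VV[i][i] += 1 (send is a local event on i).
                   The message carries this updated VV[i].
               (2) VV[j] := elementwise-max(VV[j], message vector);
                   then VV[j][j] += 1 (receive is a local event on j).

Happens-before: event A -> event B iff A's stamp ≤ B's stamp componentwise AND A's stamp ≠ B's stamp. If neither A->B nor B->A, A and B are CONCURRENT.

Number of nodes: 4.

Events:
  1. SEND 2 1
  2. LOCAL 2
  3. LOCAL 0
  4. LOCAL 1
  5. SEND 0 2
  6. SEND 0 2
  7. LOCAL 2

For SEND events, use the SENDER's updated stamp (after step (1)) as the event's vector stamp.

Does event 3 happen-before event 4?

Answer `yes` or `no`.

Answer: no

Derivation:
Initial: VV[0]=[0, 0, 0, 0]
Initial: VV[1]=[0, 0, 0, 0]
Initial: VV[2]=[0, 0, 0, 0]
Initial: VV[3]=[0, 0, 0, 0]
Event 1: SEND 2->1: VV[2][2]++ -> VV[2]=[0, 0, 1, 0], msg_vec=[0, 0, 1, 0]; VV[1]=max(VV[1],msg_vec) then VV[1][1]++ -> VV[1]=[0, 1, 1, 0]
Event 2: LOCAL 2: VV[2][2]++ -> VV[2]=[0, 0, 2, 0]
Event 3: LOCAL 0: VV[0][0]++ -> VV[0]=[1, 0, 0, 0]
Event 4: LOCAL 1: VV[1][1]++ -> VV[1]=[0, 2, 1, 0]
Event 5: SEND 0->2: VV[0][0]++ -> VV[0]=[2, 0, 0, 0], msg_vec=[2, 0, 0, 0]; VV[2]=max(VV[2],msg_vec) then VV[2][2]++ -> VV[2]=[2, 0, 3, 0]
Event 6: SEND 0->2: VV[0][0]++ -> VV[0]=[3, 0, 0, 0], msg_vec=[3, 0, 0, 0]; VV[2]=max(VV[2],msg_vec) then VV[2][2]++ -> VV[2]=[3, 0, 4, 0]
Event 7: LOCAL 2: VV[2][2]++ -> VV[2]=[3, 0, 5, 0]
Event 3 stamp: [1, 0, 0, 0]
Event 4 stamp: [0, 2, 1, 0]
[1, 0, 0, 0] <= [0, 2, 1, 0]? False. Equal? False. Happens-before: False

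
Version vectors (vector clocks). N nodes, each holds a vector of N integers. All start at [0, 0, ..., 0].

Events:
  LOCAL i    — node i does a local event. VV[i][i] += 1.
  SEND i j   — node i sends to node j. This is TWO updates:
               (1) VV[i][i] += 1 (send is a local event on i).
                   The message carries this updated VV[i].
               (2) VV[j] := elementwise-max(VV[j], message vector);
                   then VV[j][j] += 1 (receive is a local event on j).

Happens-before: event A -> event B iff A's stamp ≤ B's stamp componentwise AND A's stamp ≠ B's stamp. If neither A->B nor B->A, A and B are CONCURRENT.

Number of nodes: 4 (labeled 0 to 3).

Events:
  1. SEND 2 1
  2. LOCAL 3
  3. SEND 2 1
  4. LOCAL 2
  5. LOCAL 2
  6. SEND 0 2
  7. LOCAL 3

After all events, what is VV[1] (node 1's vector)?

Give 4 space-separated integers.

Answer: 0 2 2 0

Derivation:
Initial: VV[0]=[0, 0, 0, 0]
Initial: VV[1]=[0, 0, 0, 0]
Initial: VV[2]=[0, 0, 0, 0]
Initial: VV[3]=[0, 0, 0, 0]
Event 1: SEND 2->1: VV[2][2]++ -> VV[2]=[0, 0, 1, 0], msg_vec=[0, 0, 1, 0]; VV[1]=max(VV[1],msg_vec) then VV[1][1]++ -> VV[1]=[0, 1, 1, 0]
Event 2: LOCAL 3: VV[3][3]++ -> VV[3]=[0, 0, 0, 1]
Event 3: SEND 2->1: VV[2][2]++ -> VV[2]=[0, 0, 2, 0], msg_vec=[0, 0, 2, 0]; VV[1]=max(VV[1],msg_vec) then VV[1][1]++ -> VV[1]=[0, 2, 2, 0]
Event 4: LOCAL 2: VV[2][2]++ -> VV[2]=[0, 0, 3, 0]
Event 5: LOCAL 2: VV[2][2]++ -> VV[2]=[0, 0, 4, 0]
Event 6: SEND 0->2: VV[0][0]++ -> VV[0]=[1, 0, 0, 0], msg_vec=[1, 0, 0, 0]; VV[2]=max(VV[2],msg_vec) then VV[2][2]++ -> VV[2]=[1, 0, 5, 0]
Event 7: LOCAL 3: VV[3][3]++ -> VV[3]=[0, 0, 0, 2]
Final vectors: VV[0]=[1, 0, 0, 0]; VV[1]=[0, 2, 2, 0]; VV[2]=[1, 0, 5, 0]; VV[3]=[0, 0, 0, 2]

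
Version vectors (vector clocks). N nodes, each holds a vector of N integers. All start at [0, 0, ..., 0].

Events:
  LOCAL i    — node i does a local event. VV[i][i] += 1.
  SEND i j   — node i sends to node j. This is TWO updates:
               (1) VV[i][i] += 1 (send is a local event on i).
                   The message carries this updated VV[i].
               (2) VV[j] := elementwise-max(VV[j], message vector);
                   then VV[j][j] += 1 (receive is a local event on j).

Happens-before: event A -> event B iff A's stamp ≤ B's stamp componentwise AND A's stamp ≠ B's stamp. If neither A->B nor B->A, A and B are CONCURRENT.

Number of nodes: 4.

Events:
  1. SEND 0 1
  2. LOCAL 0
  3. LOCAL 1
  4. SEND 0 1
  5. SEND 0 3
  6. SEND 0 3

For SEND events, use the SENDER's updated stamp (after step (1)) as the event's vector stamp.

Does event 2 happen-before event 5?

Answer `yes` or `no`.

Answer: yes

Derivation:
Initial: VV[0]=[0, 0, 0, 0]
Initial: VV[1]=[0, 0, 0, 0]
Initial: VV[2]=[0, 0, 0, 0]
Initial: VV[3]=[0, 0, 0, 0]
Event 1: SEND 0->1: VV[0][0]++ -> VV[0]=[1, 0, 0, 0], msg_vec=[1, 0, 0, 0]; VV[1]=max(VV[1],msg_vec) then VV[1][1]++ -> VV[1]=[1, 1, 0, 0]
Event 2: LOCAL 0: VV[0][0]++ -> VV[0]=[2, 0, 0, 0]
Event 3: LOCAL 1: VV[1][1]++ -> VV[1]=[1, 2, 0, 0]
Event 4: SEND 0->1: VV[0][0]++ -> VV[0]=[3, 0, 0, 0], msg_vec=[3, 0, 0, 0]; VV[1]=max(VV[1],msg_vec) then VV[1][1]++ -> VV[1]=[3, 3, 0, 0]
Event 5: SEND 0->3: VV[0][0]++ -> VV[0]=[4, 0, 0, 0], msg_vec=[4, 0, 0, 0]; VV[3]=max(VV[3],msg_vec) then VV[3][3]++ -> VV[3]=[4, 0, 0, 1]
Event 6: SEND 0->3: VV[0][0]++ -> VV[0]=[5, 0, 0, 0], msg_vec=[5, 0, 0, 0]; VV[3]=max(VV[3],msg_vec) then VV[3][3]++ -> VV[3]=[5, 0, 0, 2]
Event 2 stamp: [2, 0, 0, 0]
Event 5 stamp: [4, 0, 0, 0]
[2, 0, 0, 0] <= [4, 0, 0, 0]? True. Equal? False. Happens-before: True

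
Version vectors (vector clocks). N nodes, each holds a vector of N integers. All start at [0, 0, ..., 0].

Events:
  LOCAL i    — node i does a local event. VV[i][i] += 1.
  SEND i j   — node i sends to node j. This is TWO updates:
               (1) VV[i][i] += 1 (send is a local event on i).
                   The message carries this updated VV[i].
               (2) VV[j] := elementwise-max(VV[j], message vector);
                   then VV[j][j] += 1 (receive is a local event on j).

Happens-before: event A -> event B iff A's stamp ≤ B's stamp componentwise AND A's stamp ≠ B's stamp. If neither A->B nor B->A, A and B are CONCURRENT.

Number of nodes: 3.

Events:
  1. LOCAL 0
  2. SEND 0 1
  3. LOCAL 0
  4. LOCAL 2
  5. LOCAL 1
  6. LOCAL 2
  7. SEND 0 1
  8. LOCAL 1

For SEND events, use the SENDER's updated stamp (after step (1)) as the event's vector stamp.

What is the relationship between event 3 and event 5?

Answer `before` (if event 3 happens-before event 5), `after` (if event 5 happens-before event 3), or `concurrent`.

Initial: VV[0]=[0, 0, 0]
Initial: VV[1]=[0, 0, 0]
Initial: VV[2]=[0, 0, 0]
Event 1: LOCAL 0: VV[0][0]++ -> VV[0]=[1, 0, 0]
Event 2: SEND 0->1: VV[0][0]++ -> VV[0]=[2, 0, 0], msg_vec=[2, 0, 0]; VV[1]=max(VV[1],msg_vec) then VV[1][1]++ -> VV[1]=[2, 1, 0]
Event 3: LOCAL 0: VV[0][0]++ -> VV[0]=[3, 0, 0]
Event 4: LOCAL 2: VV[2][2]++ -> VV[2]=[0, 0, 1]
Event 5: LOCAL 1: VV[1][1]++ -> VV[1]=[2, 2, 0]
Event 6: LOCAL 2: VV[2][2]++ -> VV[2]=[0, 0, 2]
Event 7: SEND 0->1: VV[0][0]++ -> VV[0]=[4, 0, 0], msg_vec=[4, 0, 0]; VV[1]=max(VV[1],msg_vec) then VV[1][1]++ -> VV[1]=[4, 3, 0]
Event 8: LOCAL 1: VV[1][1]++ -> VV[1]=[4, 4, 0]
Event 3 stamp: [3, 0, 0]
Event 5 stamp: [2, 2, 0]
[3, 0, 0] <= [2, 2, 0]? False
[2, 2, 0] <= [3, 0, 0]? False
Relation: concurrent

Answer: concurrent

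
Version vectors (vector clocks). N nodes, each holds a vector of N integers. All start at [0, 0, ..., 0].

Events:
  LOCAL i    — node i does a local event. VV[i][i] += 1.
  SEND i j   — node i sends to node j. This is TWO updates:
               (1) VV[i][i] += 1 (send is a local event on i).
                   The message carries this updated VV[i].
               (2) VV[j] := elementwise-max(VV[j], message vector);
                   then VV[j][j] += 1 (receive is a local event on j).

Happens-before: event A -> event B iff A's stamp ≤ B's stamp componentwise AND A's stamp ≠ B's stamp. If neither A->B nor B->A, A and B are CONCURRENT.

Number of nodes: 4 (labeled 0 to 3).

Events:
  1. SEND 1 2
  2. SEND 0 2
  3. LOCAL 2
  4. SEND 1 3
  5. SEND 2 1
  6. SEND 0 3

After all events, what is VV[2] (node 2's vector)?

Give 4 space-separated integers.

Answer: 1 1 4 0

Derivation:
Initial: VV[0]=[0, 0, 0, 0]
Initial: VV[1]=[0, 0, 0, 0]
Initial: VV[2]=[0, 0, 0, 0]
Initial: VV[3]=[0, 0, 0, 0]
Event 1: SEND 1->2: VV[1][1]++ -> VV[1]=[0, 1, 0, 0], msg_vec=[0, 1, 0, 0]; VV[2]=max(VV[2],msg_vec) then VV[2][2]++ -> VV[2]=[0, 1, 1, 0]
Event 2: SEND 0->2: VV[0][0]++ -> VV[0]=[1, 0, 0, 0], msg_vec=[1, 0, 0, 0]; VV[2]=max(VV[2],msg_vec) then VV[2][2]++ -> VV[2]=[1, 1, 2, 0]
Event 3: LOCAL 2: VV[2][2]++ -> VV[2]=[1, 1, 3, 0]
Event 4: SEND 1->3: VV[1][1]++ -> VV[1]=[0, 2, 0, 0], msg_vec=[0, 2, 0, 0]; VV[3]=max(VV[3],msg_vec) then VV[3][3]++ -> VV[3]=[0, 2, 0, 1]
Event 5: SEND 2->1: VV[2][2]++ -> VV[2]=[1, 1, 4, 0], msg_vec=[1, 1, 4, 0]; VV[1]=max(VV[1],msg_vec) then VV[1][1]++ -> VV[1]=[1, 3, 4, 0]
Event 6: SEND 0->3: VV[0][0]++ -> VV[0]=[2, 0, 0, 0], msg_vec=[2, 0, 0, 0]; VV[3]=max(VV[3],msg_vec) then VV[3][3]++ -> VV[3]=[2, 2, 0, 2]
Final vectors: VV[0]=[2, 0, 0, 0]; VV[1]=[1, 3, 4, 0]; VV[2]=[1, 1, 4, 0]; VV[3]=[2, 2, 0, 2]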